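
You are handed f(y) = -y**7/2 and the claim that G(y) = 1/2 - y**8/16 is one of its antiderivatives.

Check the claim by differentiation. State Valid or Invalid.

Valid: G'(y) = f(y).

d/dy[G] = -y**7/2
This equals f(y) exactly, so the claim holds.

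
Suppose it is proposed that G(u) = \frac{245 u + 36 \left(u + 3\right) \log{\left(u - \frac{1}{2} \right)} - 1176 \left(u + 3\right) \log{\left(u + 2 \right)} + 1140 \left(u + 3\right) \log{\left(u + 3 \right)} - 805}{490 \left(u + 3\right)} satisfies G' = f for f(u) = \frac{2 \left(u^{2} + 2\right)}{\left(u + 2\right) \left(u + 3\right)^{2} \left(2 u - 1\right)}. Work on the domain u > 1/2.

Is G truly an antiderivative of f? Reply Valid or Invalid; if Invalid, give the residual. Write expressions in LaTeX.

d/du[G] = \frac{2 u^{2} + 4}{2 u^{4} + 15 u^{3} + 34 u^{2} + 15 u - 18}
This equals f(u) exactly, so the claim holds.

Valid. The derivative of G reproduces f.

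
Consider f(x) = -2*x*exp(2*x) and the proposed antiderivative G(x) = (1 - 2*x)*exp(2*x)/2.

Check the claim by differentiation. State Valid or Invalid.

Valid - differentiating G returns exactly f.

d/dx[G] = -2*x*exp(2*x)
This equals f(x) exactly, so the claim holds.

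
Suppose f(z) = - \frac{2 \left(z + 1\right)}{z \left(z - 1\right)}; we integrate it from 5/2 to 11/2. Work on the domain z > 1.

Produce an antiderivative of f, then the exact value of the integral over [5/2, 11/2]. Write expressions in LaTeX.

Antiderivative: F(z) = 2 \left(\log{\left(z \right)} - 2 \log{\left(z - 1 \right)}\right); value = - 4 \log{\left(\frac{9}{2} \right)} - 2 \log{\left(\frac{5}{2} \right)} + 4 \log{\left(\frac{3}{2} \right)} + 2 \log{\left(\frac{11}{2} \right)}

Factor the denominator (z \left(z - 1\right)) and decompose: f = - \frac{4}{z - 1} + \frac{2}{z}; each piece integrates to a log, atan, or power term.
F(z) = 2 \left(\log{\left(z \right)} - 2 \log{\left(z - 1 \right)}\right) is an antiderivative of f.
Check: d/dz[2 \left(\log{\left(z \right)} - 2 \log{\left(z - 1 \right)}\right)] = \frac{- 2 z - 2}{z^{2} - z}, which equals f(z).
F(11/2) = - 4 \log{\left(\frac{9}{2} \right)} + 2 \log{\left(\frac{11}{2} \right)}; F(5/2) = - 4 \log{\left(\frac{3}{2} \right)} + 2 \log{\left(\frac{5}{2} \right)}.
Integral = F(11/2) - F(5/2) = - 4 \log{\left(\frac{9}{2} \right)} - 2 \log{\left(\frac{5}{2} \right)} + 4 \log{\left(\frac{3}{2} \right)} + 2 \log{\left(\frac{11}{2} \right)}.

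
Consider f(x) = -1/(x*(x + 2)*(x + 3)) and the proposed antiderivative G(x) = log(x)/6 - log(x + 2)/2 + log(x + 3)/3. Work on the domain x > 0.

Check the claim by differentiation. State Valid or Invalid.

Invalid: d/dx[G] - f = 2/(x**3 + 5*x**2 + 6*x), which is not 0.

d/dx[G] = 1/(x**3 + 5*x**2 + 6*x)
d/dx[G] - f(x) = 2/(x**3 + 5*x**2 + 6*x) != 0.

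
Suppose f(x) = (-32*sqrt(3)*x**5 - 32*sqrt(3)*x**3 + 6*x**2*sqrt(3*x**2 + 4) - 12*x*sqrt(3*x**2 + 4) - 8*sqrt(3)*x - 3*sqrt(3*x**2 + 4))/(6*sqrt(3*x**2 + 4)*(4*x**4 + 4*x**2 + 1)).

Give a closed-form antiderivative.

An antiderivative is F(x) = -x/(4*x**2 + 2) - 4*sqrt(x**2 + 4/3)/3 + 1/(4*x**2 + 2).

Differentiate the proposed F(x) back; it has to land on f(x) exactly.
Check: d/dx[-x/(4*x**2 + 2) - 4*sqrt(x**2 + 4/3)/3 + 1/(4*x**2 + 2)] = (-32*sqrt(3)*x**5 - 32*sqrt(3)*x**3 + 6*x**2*sqrt(3*x**2 + 4) - 12*x*sqrt(3*x**2 + 4) - 8*sqrt(3)*x - 3*sqrt(3*x**2 + 4))/(24*x**4*sqrt(3*x**2 + 4) + 24*x**2*sqrt(3*x**2 + 4) + 6*sqrt(3*x**2 + 4)), which equals f(x).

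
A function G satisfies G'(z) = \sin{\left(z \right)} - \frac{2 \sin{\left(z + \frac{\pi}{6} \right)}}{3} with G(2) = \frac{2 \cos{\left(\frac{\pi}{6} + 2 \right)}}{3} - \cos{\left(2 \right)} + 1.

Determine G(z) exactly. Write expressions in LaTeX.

Integrate term by term and add the pieces.
A general antiderivative is - \cos{\left(z \right)} + \frac{2 \cos{\left(z + \frac{\pi}{6} \right)}}{3} + C.
The condition gives C = \frac{2 \cos{\left(\frac{\pi}{6} + 2 \right)}}{3} - \cos{\left(2 \right)} + 1 - (\frac{2 \cos{\left(\frac{\pi}{6} + 2 \right)}}{3} - \cos{\left(2 \right)}) = 1.
So G(z) = - \cos{\left(z \right)} + \frac{2 \cos{\left(z + \frac{\pi}{6} \right)}}{3} + 1.
Check: d/dz[- \cos{\left(z \right)} + \frac{2 \cos{\left(z + \frac{\pi}{6} \right)}}{3} + 1] = \sin{\left(z \right)} - \frac{2 \sin{\left(z + \frac{\pi}{6} \right)}}{3} = G'(z).

G(z) = - \cos{\left(z \right)} + \frac{2 \cos{\left(z + \frac{\pi}{6} \right)}}{3} + 1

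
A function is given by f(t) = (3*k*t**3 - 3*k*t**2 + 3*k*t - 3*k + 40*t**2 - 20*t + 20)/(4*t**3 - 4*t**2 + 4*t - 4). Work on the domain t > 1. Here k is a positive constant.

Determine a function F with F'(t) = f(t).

An antiderivative is F(t) = (3*k*t + 20*log(2*t - 2) + 10*log(t**2 + 1))/4.

Differentiate the proposed F(t) back; it has to land on f(t) exactly.
Check: d/dt[(3*k*t + 20*log(2*t - 2) + 10*log(t**2 + 1))/4] = (3*k*t**3 - 3*k*t**2 + 3*k*t - 3*k + 40*t**2 - 20*t + 20)/(4*t**3 - 4*t**2 + 4*t - 4) = f(t).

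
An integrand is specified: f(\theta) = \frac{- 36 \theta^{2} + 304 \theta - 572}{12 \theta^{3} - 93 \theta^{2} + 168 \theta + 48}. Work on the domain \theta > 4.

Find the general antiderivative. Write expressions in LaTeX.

Since d/d\theta undoes antidifferentiation here, F'(\theta) = f(\theta) is required of F(\theta).
Check: d/d\theta[\frac{- 9 \left(\theta - 4\right) \log{\left(2 \theta + \frac{1}{2} \right)} - 4}{3 \left(\theta - 4\right)}] = \frac{- 36 \theta^{2} + 304 \theta - 572}{12 \theta^{3} - 93 \theta^{2} + 168 \theta + 48} = f(\theta).

F(\theta) = \frac{- 9 \left(\theta - 4\right) \log{\left(2 \theta + \frac{1}{2} \right)} - 4}{3 \left(\theta - 4\right)} + C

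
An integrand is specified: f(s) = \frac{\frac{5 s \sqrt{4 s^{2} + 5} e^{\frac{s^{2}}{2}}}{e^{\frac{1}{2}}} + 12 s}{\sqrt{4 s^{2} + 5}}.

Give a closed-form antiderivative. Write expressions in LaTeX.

An antiderivative is F(s) = 3 \sqrt{4 s^{2} + 5} + \frac{5 e^{\frac{s^{2}}{2}}}{e^{\frac{1}{2}}}.

Whatever form F(s) takes, F'(s) = f(s) is non-negotiable.
Check: d/ds[3 \sqrt{4 s^{2} + 5} + \frac{5 e^{\frac{s^{2}}{2}}}{e^{\frac{1}{2}}}] = \frac{5 s \sqrt{4 s^{2} + 5} e^{\frac{s^{2}}{2}} + 12 s e^{\frac{1}{2}}}{\sqrt{4 s^{2} + 5} e^{\frac{1}{2}}}, which equals f(s).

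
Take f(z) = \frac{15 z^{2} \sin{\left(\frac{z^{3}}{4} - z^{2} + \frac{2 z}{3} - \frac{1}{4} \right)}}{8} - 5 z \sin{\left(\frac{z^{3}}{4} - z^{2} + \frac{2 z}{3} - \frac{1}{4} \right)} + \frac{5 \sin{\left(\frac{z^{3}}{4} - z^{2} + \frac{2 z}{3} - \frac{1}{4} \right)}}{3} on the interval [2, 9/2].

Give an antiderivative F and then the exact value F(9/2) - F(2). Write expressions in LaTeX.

Antiderivative: F(z) = - \frac{5 \cos{\left(\frac{z^{3}}{4} - z^{2} + \frac{2 z}{3} - \frac{1}{4} \right)}}{2}; value = - \frac{5 \cos{\left(\frac{169}{32} \right)}}{2} + \frac{5 \cos{\left(\frac{11}{12} \right)}}{2}

The substitution u = \frac{z^{3}}{4} - z^{2} + \frac{2 z}{3} - \frac{1}{4} works: f is exactly (dF/du)*(du/dz) for that inner function.
F(z) = - \frac{5 \cos{\left(\frac{z^{3}}{4} - z^{2} + \frac{2 z}{3} - \frac{1}{4} \right)}}{2} is an antiderivative of f.
Check: d/dz[- \frac{5 \cos{\left(\frac{z^{3}}{4} - z^{2} + \frac{2 z}{3} - \frac{1}{4} \right)}}{2}] = \frac{15 z^{2} \sin{\left(\frac{z^{3}}{4} - z^{2} + \frac{2 z}{3} - \frac{1}{4} \right)}}{8} - 5 z \sin{\left(\frac{z^{3}}{4} - z^{2} + \frac{2 z}{3} - \frac{1}{4} \right)} + \frac{5 \sin{\left(\frac{z^{3}}{4} - z^{2} + \frac{2 z}{3} - \frac{1}{4} \right)}}{3} = f(z).
F(9/2) = - \frac{5 \cos{\left(\frac{169}{32} \right)}}{2}; F(2) = - \frac{5 \cos{\left(\frac{11}{12} \right)}}{2}.
Integral = F(9/2) - F(2) = - \frac{5 \cos{\left(\frac{169}{32} \right)}}{2} + \frac{5 \cos{\left(\frac{11}{12} \right)}}{2}.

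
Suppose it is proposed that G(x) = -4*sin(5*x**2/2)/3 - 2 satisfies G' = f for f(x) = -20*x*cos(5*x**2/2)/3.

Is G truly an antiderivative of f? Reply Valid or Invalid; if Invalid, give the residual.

d/dx[G] = -20*x*cos(5*x**2/2)/3
This equals f(x) exactly, so the claim holds.

Valid. The derivative of G reproduces f.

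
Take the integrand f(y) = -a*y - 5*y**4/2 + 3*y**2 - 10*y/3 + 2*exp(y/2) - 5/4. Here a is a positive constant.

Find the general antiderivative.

Integrate term by term and add the pieces.
Check: d/dy[-a*y**2/2 - y**5/2 + y**3 - 5*y**2/3 - 5*y/4 + 4*exp(y/2)] = -a*y - 5*y**4/2 + 3*y**2 - 10*y/3 + 2*exp(y/2) - 5/4 = f(y).

F(y) = -a*y**2/2 - y**5/2 + y**3 - 5*y**2/3 - 5*y/4 + 4*exp(y/2) + C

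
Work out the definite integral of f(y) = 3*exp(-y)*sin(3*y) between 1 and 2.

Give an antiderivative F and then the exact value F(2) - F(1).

Antiderivative: F(y) = -3*exp(-y)*sin(3*y)/10 - 9*exp(-y)*cos(3*y)/10; value = 9*exp(-1)*cos(3)/10 - 9*exp(-2)*cos(6)/10 - 3*exp(-2)*sin(6)/10 + 3*exp(-1)*sin(3)/10

Since d/dy undoes antidifferentiation here, F'(y) = f(y) is required of F(y).
F(y) = -3*exp(-y)*sin(3*y)/10 - 9*exp(-y)*cos(3*y)/10 is an antiderivative of f.
Check: d/dy[-3*exp(-y)*sin(3*y)/10 - 9*exp(-y)*cos(3*y)/10] = 3*exp(-y)*sin(3*y) = f(y).
F(2) = -9*exp(-2)*cos(6)/10 - 3*exp(-2)*sin(6)/10; F(1) = -3*exp(-1)*sin(3)/10 - 9*exp(-1)*cos(3)/10.
Integral = F(2) - F(1) = 9*exp(-1)*cos(3)/10 - 9*exp(-2)*cos(6)/10 - 3*exp(-2)*sin(6)/10 + 3*exp(-1)*sin(3)/10.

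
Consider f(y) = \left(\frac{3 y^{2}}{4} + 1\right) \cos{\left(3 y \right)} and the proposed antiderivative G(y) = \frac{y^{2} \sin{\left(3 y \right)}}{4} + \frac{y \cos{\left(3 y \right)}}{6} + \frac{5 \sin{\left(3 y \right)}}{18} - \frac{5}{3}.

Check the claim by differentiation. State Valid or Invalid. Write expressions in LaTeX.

d/dy[G] = \frac{3 y^{2} \cos{\left(3 y \right)}}{4} + \cos{\left(3 y \right)}
This equals f(y) exactly, so the claim holds.

Valid: G'(y) = f(y).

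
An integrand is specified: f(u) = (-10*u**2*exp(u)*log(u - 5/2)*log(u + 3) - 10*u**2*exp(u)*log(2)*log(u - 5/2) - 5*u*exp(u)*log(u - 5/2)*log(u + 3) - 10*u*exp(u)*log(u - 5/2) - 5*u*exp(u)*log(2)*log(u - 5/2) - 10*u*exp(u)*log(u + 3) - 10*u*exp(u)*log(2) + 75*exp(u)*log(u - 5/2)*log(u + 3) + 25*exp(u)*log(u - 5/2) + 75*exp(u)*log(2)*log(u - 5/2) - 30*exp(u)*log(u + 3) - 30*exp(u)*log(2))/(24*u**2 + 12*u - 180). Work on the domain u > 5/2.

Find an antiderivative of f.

Whatever form F(u) takes, F'(u) = f(u) is non-negotiable.
Check: d/du[-5*exp(u)*log(u - 5/2)*log(2*u + 6)/12] = (-10*u**2*exp(u)*log(u - 5/2)*log(u + 3) - 10*u**2*exp(u)*log(2)*log(u - 5/2) - 5*u*exp(u)*log(u - 5/2)*log(u + 3) - 10*u*exp(u)*log(u - 5/2) - 5*u*exp(u)*log(2)*log(u - 5/2) - 10*u*exp(u)*log(u + 3) - 10*u*exp(u)*log(2) + 75*exp(u)*log(u - 5/2)*log(u + 3) + 25*exp(u)*log(u - 5/2) + 75*exp(u)*log(2)*log(u - 5/2) - 30*exp(u)*log(u + 3) - 30*exp(u)*log(2))/(24*u**2 + 12*u - 180) = f(u).

An antiderivative is F(u) = -5*exp(u)*log(u - 5/2)*log(2*u + 6)/12.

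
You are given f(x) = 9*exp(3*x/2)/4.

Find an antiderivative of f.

An antiderivative is F(x) = 3*exp(3*x/2)/2.

Differentiate the proposed F(x) back; it has to land on f(x) exactly.
Check: d/dx[3*exp(3*x/2)/2] = 9*exp(3*x/2)/4 = f(x).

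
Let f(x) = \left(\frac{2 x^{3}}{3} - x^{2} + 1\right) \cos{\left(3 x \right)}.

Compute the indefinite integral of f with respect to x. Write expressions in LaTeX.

Since d/dx undoes antidifferentiation here, F'(x) = f(x) is required of F(x).
Check: d/dx[\frac{18 x^{3} \sin{\left(3 x \right)} - 27 x^{2} \sin{\left(3 x \right)} + 18 x^{2} \cos{\left(3 x \right)} - 12 x \sin{\left(3 x \right)} - 18 x \cos{\left(3 x \right)} + 33 \sin{\left(3 x \right)} - 4 \cos{\left(3 x \right)}}{81}] = \frac{2 x^{3} \cos{\left(3 x \right)}}{3} - x^{2} \cos{\left(3 x \right)} + \cos{\left(3 x \right)}, which equals f(x).

F(x) = \frac{18 x^{3} \sin{\left(3 x \right)} - 27 x^{2} \sin{\left(3 x \right)} + 18 x^{2} \cos{\left(3 x \right)} - 12 x \sin{\left(3 x \right)} - 18 x \cos{\left(3 x \right)} + 33 \sin{\left(3 x \right)} - 4 \cos{\left(3 x \right)}}{81} + C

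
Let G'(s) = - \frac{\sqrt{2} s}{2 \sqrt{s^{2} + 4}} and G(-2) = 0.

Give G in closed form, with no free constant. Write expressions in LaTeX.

The substitution u = \frac{s^{2}}{2} + 2 works: G'(s) is exactly (dG/du)*(du/ds) for that inner function.
A general antiderivative is - \sqrt{\frac{s^{2}}{2} + 2} + C.
The condition gives C = 0 - (-2) = 2.
So G(s) = - \frac{\sqrt{2} \sqrt{s^{2} + 4} - 4}{2}.
Check: d/ds[- \frac{\sqrt{2} \sqrt{s^{2} + 4} - 4}{2}] = - \frac{\sqrt{2} s}{2 \sqrt{s^{2} + 4}} = G'(s).

G(s) = - \frac{\sqrt{2} \sqrt{s^{2} + 4} - 4}{2}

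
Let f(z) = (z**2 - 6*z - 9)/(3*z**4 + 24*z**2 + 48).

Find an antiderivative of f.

Differentiate the proposed F(z) back; it has to land on f(z) exactly.
Check: d/dz[-13*z/(24*z**2 + 96) - 5*atan(z/2)/48 + 24/(24*z**2 + 96)] = (z**2 - 6*z - 9)/(3*z**4 + 24*z**2 + 48) = f(z).

An antiderivative is F(z) = -13*z/(24*z**2 + 96) - 5*atan(z/2)/48 + 24/(24*z**2 + 96).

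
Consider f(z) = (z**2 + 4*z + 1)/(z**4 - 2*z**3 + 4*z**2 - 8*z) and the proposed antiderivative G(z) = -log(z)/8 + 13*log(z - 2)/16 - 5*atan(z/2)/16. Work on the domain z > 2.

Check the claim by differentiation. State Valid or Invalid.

Invalid: d/dz[G] - f = 11*z/(16*z**2 + 64), which is not 0.

d/dz[G] = (11*z**3 - 6*z**2 + 64*z + 16)/(16*z**4 - 32*z**3 + 64*z**2 - 128*z)
d/dz[G] - f(z) = 11*z/(16*z**2 + 64) != 0.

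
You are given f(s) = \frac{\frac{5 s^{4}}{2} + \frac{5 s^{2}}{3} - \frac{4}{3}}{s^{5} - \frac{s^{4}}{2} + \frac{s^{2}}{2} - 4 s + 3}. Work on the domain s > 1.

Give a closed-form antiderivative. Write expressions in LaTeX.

The denominator factors as 3 \left(s - 1\right)^{2} \left(2 s + 3\right) \left(s^{2} + 2\right); partial fractions split f into directly integrable pieces: \frac{32 \left(8 s + 5\right)}{459 \left(s^{2} + 2\right)} + \frac{1447}{1275 \left(2 s + 3\right)} + \frac{928}{675 \left(s - 1\right)} + \frac{17}{45 \left(s - 1\right)^{2}}.
Check: d/ds[\frac{31552 s \log{\left(s - 1 \right)} + 13023 s \log{\left(s + \frac{3}{2} \right)} + 6400 s \log{\left(s^{2} + 2 \right)} + 4000 \sqrt{2} s \operatorname{atan}{\left(\frac{\sqrt{2} s}{2} \right)} - 31552 \log{\left(s - 1 \right)} - 13023 \log{\left(s + \frac{3}{2} \right)} - 6400 \log{\left(s^{2} + 2 \right)} - 4000 \sqrt{2} \operatorname{atan}{\left(\frac{\sqrt{2} s}{2} \right)} - 8670}{22950 s - 22950}] = \frac{15 s^{4} + 10 s^{2} - 8}{6 s^{5} - 3 s^{4} + 3 s^{2} - 24 s + 18}, which equals f(s).

An antiderivative is F(s) = \frac{31552 s \log{\left(s - 1 \right)} + 13023 s \log{\left(s + \frac{3}{2} \right)} + 6400 s \log{\left(s^{2} + 2 \right)} + 4000 \sqrt{2} s \operatorname{atan}{\left(\frac{\sqrt{2} s}{2} \right)} - 31552 \log{\left(s - 1 \right)} - 13023 \log{\left(s + \frac{3}{2} \right)} - 6400 \log{\left(s^{2} + 2 \right)} - 4000 \sqrt{2} \operatorname{atan}{\left(\frac{\sqrt{2} s}{2} \right)} - 8670}{22950 s - 22950}.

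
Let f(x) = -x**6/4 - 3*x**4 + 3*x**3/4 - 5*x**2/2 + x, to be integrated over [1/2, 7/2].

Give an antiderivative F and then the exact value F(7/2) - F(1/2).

Antiderivative: F(x) = x**2*(-60*x**5 - 1008*x**3 + 315*x**2 - 1400*x + 840)/1680; value = -4895703/8960

Integrate term by term and add the pieces.
F(x) = x**2*(-60*x**5 - 1008*x**3 + 315*x**2 - 1400*x + 840)/1680 is an antiderivative of f.
Check: d/dx[x**2*(-60*x**5 - 1008*x**3 + 315*x**2 - 1400*x + 840)/1680] = -x**6/4 - 3*x**4 + 3*x**3/4 - 5*x**2/2 + x = f(x).
F(7/2) = -4196213/7680; F(1/2) = 727/53760.
Integral = F(7/2) - F(1/2) = -4895703/8960.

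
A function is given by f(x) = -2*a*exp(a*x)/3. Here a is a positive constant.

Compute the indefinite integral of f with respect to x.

Check any antiderivative F(x) by computing F'(x) and comparing it with f(x).
Check: d/dx[-2*exp(a*x)/3] = -2*a*exp(a*x)/3 = f(x).

F(x) = -2*exp(a*x)/3 + C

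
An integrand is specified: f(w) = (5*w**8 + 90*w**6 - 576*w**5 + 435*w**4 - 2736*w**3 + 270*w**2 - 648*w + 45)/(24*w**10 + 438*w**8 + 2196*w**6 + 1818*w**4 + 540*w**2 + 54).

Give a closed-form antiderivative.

A first test for any F(w): its w-derivative must equal f(w) identically.
Check: d/dw[(5*(w**4 + 9*w**2 + 3)*atan(2*w) + 72)/(12*(w**4 + 9*w**2 + 3))] = (5*w**8 + 90*w**6 - 576*w**5 + 435*w**4 - 2736*w**3 + 270*w**2 - 648*w + 45)/(24*w**10 + 438*w**8 + 2196*w**6 + 1818*w**4 + 540*w**2 + 54) = f(w).

An antiderivative is F(w) = (5*(w**4 + 9*w**2 + 3)*atan(2*w) + 72)/(12*(w**4 + 9*w**2 + 3)).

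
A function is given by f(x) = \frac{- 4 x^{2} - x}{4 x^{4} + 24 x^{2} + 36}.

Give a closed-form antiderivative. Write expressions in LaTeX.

An antiderivative is F(x) = \frac{- 4 \sqrt{3} x^{2} \operatorname{atan}{\left(\frac{\sqrt{3} x}{3} \right)} + 12 x - 12 \sqrt{3} \operatorname{atan}{\left(\frac{\sqrt{3} x}{3} \right)} + 3}{24 x^{2} + 72}.

A candidate is checked by its d/dx: the result must match f(x).
Check: d/dx[\frac{- 4 \sqrt{3} x^{2} \operatorname{atan}{\left(\frac{\sqrt{3} x}{3} \right)} + 12 x - 12 \sqrt{3} \operatorname{atan}{\left(\frac{\sqrt{3} x}{3} \right)} + 3}{24 x^{2} + 72}] = \frac{- 4 x^{2} - x}{4 x^{4} + 24 x^{2} + 36} = f(x).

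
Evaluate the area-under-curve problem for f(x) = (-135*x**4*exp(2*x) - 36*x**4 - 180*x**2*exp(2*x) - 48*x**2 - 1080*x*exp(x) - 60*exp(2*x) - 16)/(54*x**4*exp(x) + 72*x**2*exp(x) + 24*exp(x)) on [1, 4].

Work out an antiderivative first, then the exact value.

An antiderivative F(x) passes only if d/dx[F] lands on f(x) exactly.
F(x) = (12*x**2 - 15*(3*x**2 + 2)*exp(2*x) + 180*exp(x) + 8)*exp(-x)/(6*(3*x**2 + 2)) is an antiderivative of f.
Check: d/dx[(12*x**2 - 15*(3*x**2 + 2)*exp(2*x) + 180*exp(x) + 8)*exp(-x)/(6*(3*x**2 + 2))] = (-135*x**4*exp(2*x) - 36*x**4 - 180*x**2*exp(2*x) - 48*x**2 - 1080*x*exp(x) - 60*exp(2*x) - 16)/(54*x**4*exp(x) + 72*x**2*exp(x) + 24*exp(x)) = f(x).
F(4) = -5*exp(4)/2 + 2*exp(-4)/3 + 3/5; F(1) = -5*exp(1)/2 + 2*exp(-1)/3 + 6.
Integral = F(4) - F(1) = -5*exp(4)/2 - 27/5 - 2*exp(-1)/3 + 2*exp(-4)/3 + 5*exp(1)/2.

Antiderivative: F(x) = (12*x**2 - 15*(3*x**2 + 2)*exp(2*x) + 180*exp(x) + 8)*exp(-x)/(6*(3*x**2 + 2)); value = -5*exp(4)/2 - 27/5 - 2*exp(-1)/3 + 2*exp(-4)/3 + 5*exp(1)/2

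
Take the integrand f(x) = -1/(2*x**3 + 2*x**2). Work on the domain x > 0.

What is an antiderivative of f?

An antiderivative is F(x) = (x*log(x) - x*log(x + 1) + 1)/(2*x).

Factor the denominator (2*x**2*(x + 1)) and decompose: f = -1/(2*(x + 1)) + 1/(2*x) - 1/(2*x**2); each piece integrates to a log, atan, or power term.
Check: d/dx[(x*log(x) - x*log(x + 1) + 1)/(2*x)] = -1/(2*x**3 + 2*x**2) = f(x).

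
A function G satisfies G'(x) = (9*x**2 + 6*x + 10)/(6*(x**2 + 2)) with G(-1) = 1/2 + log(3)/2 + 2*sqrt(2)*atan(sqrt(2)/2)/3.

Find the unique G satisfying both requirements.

G(x) = (9*x + 3*log(x**2 + 2) - 4*sqrt(2)*atan(sqrt(2)*x/2) + 12)/6

For G(x) to be correct, d/dx[G] must agree with the stated G'(x) identically.
A general antiderivative is 3*x/2 + log(x**2 + 2)/2 - 2*sqrt(2)*atan(sqrt(2)*x/2)/3 + C.
The condition gives C = 1/2 + log(3)/2 + 2*sqrt(2)*atan(sqrt(2)/2)/3 - (-3/2 + log(3)/2 + 2*sqrt(2)*atan(sqrt(2)/2)/3) = 2.
So G(x) = (9*x + 3*log(x**2 + 2) - 4*sqrt(2)*atan(sqrt(2)*x/2) + 12)/6.
Check: d/dx[(9*x + 3*log(x**2 + 2) - 4*sqrt(2)*atan(sqrt(2)*x/2) + 12)/6] = (9*x**2 + 6*x + 10)/(6*x**2 + 12), which equals G'(x).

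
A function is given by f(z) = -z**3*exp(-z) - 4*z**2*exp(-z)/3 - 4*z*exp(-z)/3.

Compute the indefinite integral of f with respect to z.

f has the shape u'v + uv' for u = z**3 + 13*z**2/3 + 10*z + 10 and v = exp(-z) — it is the derivative of the product u*v.
Check: d/dz[z**3*exp(-z) + 13*z**2*exp(-z)/3 + 10*z*exp(-z) + 10*exp(-z)] = (-3*z**3 - 4*z**2 - 4*z)*exp(-z)/3, which equals f(z).

F(z) = z**3*exp(-z) + 13*z**2*exp(-z)/3 + 10*z*exp(-z) + 10*exp(-z) + C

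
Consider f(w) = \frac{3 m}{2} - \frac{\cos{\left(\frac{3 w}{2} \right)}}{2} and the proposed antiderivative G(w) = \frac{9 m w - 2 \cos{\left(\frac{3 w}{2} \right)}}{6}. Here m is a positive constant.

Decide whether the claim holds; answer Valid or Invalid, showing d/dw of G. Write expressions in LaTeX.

d/dw[G] = \frac{3 m}{2} + \frac{\sin{\left(\frac{3 w}{2} \right)}}{2}
d/dw[G] - f(w) = \frac{\sin{\left(\frac{3 w}{2} \right)}}{2} + \frac{\cos{\left(\frac{3 w}{2} \right)}}{2} != 0.

Invalid: d/dw[G] - f = \frac{\sin{\left(\frac{3 w}{2} \right)}}{2} + \frac{\cos{\left(\frac{3 w}{2} \right)}}{2}, which is not 0.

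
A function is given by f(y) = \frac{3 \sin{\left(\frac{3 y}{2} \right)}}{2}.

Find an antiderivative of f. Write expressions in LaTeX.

An antiderivative is F(y) = - \cos{\left(\frac{3 y}{2} \right)}.

An antiderivative F(y) passes only if d/dy[F] lands on f(y) exactly.
Check: d/dy[- \cos{\left(\frac{3 y}{2} \right)}] = \frac{3 \sin{\left(\frac{3 y}{2} \right)}}{2} = f(y).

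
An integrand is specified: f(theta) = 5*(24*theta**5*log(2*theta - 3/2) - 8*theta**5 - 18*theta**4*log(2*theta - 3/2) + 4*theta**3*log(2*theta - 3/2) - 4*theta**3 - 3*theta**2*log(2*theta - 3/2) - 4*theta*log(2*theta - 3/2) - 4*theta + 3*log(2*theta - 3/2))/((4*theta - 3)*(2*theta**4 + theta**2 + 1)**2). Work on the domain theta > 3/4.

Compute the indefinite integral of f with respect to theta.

F(theta) = -5*theta*log(2*theta - 3/2)/(2*theta**4 + theta**2 + 1) + C

Differentiate the proposed F(theta) back; it has to land on f(theta) exactly.
Check: d/dtheta[-5*theta*log(2*theta - 3/2)/(2*theta**4 + theta**2 + 1)] = (120*theta**5*log(2*theta - 3/2) - 40*theta**5 - 90*theta**4*log(2*theta - 3/2) + 20*theta**3*log(2*theta - 3/2) - 20*theta**3 - 15*theta**2*log(2*theta - 3/2) - 20*theta*log(2*theta - 3/2) - 20*theta + 15*log(2*theta - 3/2))/(16*theta**9 - 12*theta**8 + 16*theta**7 - 12*theta**6 + 20*theta**5 - 15*theta**4 + 8*theta**3 - 6*theta**2 + 4*theta - 3), which equals f(theta).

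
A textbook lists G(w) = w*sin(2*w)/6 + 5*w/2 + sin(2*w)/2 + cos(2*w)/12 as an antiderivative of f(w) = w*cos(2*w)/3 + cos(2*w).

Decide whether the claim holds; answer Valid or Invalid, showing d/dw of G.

d/dw[G] = w*cos(2*w)/3 + cos(2*w) + 5/2
d/dw[G] - f(w) = 5/2 != 0.

Invalid: d/dw[G] - f = 5/2, which is not 0.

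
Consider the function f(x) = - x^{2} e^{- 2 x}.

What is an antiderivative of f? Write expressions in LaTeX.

An antiderivative is F(x) = \frac{x^{2} e^{- 2 x}}{2} + \frac{x e^{- 2 x}}{2} + \frac{e^{- 2 x}}{4}.

f has the shape u'v + uv' for u = \frac{x^{2}}{2} + \frac{x}{2} + \frac{1}{4} and v = e^{- 2 x} — it is the derivative of the product u*v.
Check: d/dx[\frac{x^{2} e^{- 2 x}}{2} + \frac{x e^{- 2 x}}{2} + \frac{e^{- 2 x}}{4}] = - x^{2} e^{- 2 x} = f(x).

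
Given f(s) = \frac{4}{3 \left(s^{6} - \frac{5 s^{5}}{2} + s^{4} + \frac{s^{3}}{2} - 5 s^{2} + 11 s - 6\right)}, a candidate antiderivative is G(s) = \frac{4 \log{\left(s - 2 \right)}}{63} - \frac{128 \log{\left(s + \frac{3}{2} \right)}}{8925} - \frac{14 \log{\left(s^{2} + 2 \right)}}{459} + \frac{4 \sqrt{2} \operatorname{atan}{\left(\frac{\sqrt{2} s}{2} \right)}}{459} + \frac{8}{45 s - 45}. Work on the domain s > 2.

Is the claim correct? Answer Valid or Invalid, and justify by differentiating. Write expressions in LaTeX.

d/ds[G] = \frac{- 16 s^{5} + 24 s^{4} + 8 s^{3} + 80 s + 1704}{1350 s^{6} - 3375 s^{5} + 1350 s^{4} + 675 s^{3} - 6750 s^{2} + 14850 s - 8100}
d/ds[G] - f(s) = - \frac{8}{675 s - 675} != 0.

Invalid: d/ds[G] - f = - \frac{8}{675 s - 675}, which is not 0.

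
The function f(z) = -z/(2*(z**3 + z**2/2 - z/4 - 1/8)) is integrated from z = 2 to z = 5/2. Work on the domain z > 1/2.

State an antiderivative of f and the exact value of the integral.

Antiderivative: F(z) = (-2*z*log(z - 1/2) + 2*z*log(z + 1/2) - log(z - 1/2) + log(z + 1/2) + 2)/(8*z + 4); value = -log(5/2)/4 - log(2)/4 - 1/60 + log(3/2)/4 + log(3)/4

Factor the denominator ((2*z - 1)*(2*z + 1)**2) and decompose: f = 1/(2*(2*z + 1)) - 1/(2*z + 1)**2 - 1/(2*(2*z - 1)); each piece integrates to a log, atan, or power term.
F(z) = (-2*z*log(z - 1/2) + 2*z*log(z + 1/2) - log(z - 1/2) + log(z + 1/2) + 2)/(8*z + 4) is an antiderivative of f.
Check: d/dz[(-2*z*log(z - 1/2) + 2*z*log(z + 1/2) - log(z - 1/2) + log(z + 1/2) + 2)/(8*z + 4)] = -4*z/(8*z**3 + 4*z**2 - 2*z - 1), which equals f(z).
F(5/2) = -log(2)/4 + 1/12 + log(3)/4; F(2) = -log(3/2)/4 + 1/10 + log(5/2)/4.
Integral = F(5/2) - F(2) = -log(5/2)/4 - log(2)/4 - 1/60 + log(3/2)/4 + log(3)/4.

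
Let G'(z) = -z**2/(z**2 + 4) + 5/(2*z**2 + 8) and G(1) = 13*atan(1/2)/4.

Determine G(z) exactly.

G(z) = -z + 13*atan(z/2)/4 + 1

Integrate term by term and add the pieces.
A general antiderivative is -z + 13*atan(z/2)/4 + C.
The condition gives C = 13*atan(1/2)/4 - (-1 + 13*atan(1/2)/4) = 1.
So G(z) = -z + 13*atan(z/2)/4 + 1.
Check: d/dz[-z + 13*atan(z/2)/4 + 1] = (5 - 2*z**2)/(2*z**2 + 8), which equals G'(z).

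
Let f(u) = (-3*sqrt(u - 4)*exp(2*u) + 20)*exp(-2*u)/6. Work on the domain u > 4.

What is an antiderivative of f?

A candidate is checked by its d/du: the result must match f(u).
Check: d/du[(-u*sqrt(u - 4)*exp(2*u) + 4*sqrt(u - 4)*exp(2*u) - 5)*exp(-2*u)/3] = (-3*u*exp(2*u) + 20*sqrt(u - 4) + 12*exp(2*u))*exp(-2*u)/(6*sqrt(u - 4)), which equals f(u).

An antiderivative is F(u) = (-u*sqrt(u - 4)*exp(2*u) + 4*sqrt(u - 4)*exp(2*u) - 5)*exp(-2*u)/3.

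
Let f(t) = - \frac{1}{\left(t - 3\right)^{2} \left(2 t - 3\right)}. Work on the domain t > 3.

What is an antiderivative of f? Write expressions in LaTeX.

An antiderivative is F(t) = \frac{2 t \log{\left(t - 3 \right)} - 2 t \log{\left(t - \frac{3}{2} \right)} - 6 \log{\left(t - 3 \right)} + 6 \log{\left(t - \frac{3}{2} \right)} + 3}{9 t - 27}.

Factor the denominator (\left(t - 3\right)^{2} \left(2 t - 3\right)) and decompose: f = - \frac{4}{9 \left(2 t - 3\right)} + \frac{2}{9 \left(t - 3\right)} - \frac{1}{3 \left(t - 3\right)^{2}}; each piece integrates to a log, atan, or power term.
Check: d/dt[\frac{2 t \log{\left(t - 3 \right)} - 2 t \log{\left(t - \frac{3}{2} \right)} - 6 \log{\left(t - 3 \right)} + 6 \log{\left(t - \frac{3}{2} \right)} + 3}{9 t - 27}] = - \frac{1}{2 t^{3} - 15 t^{2} + 36 t - 27}, which equals f(t).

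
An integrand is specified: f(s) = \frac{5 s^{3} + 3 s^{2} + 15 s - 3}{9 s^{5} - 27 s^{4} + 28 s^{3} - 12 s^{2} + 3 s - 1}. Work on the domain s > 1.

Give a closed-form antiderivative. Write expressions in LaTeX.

An antiderivative F(s) passes only if d/ds[F] lands on f(s) exactly.
Check: d/ds[\frac{5 \left(s - 1\right)^{2} \operatorname{atan}{\left(3 s \right)} - 3}{3 \left(s - 1\right)^{2}}] = \frac{5 s^{3} + 3 s^{2} + 15 s - 3}{9 s^{5} - 27 s^{4} + 28 s^{3} - 12 s^{2} + 3 s - 1} = f(s).

An antiderivative is F(s) = \frac{5 \left(s - 1\right)^{2} \operatorname{atan}{\left(3 s \right)} - 3}{3 \left(s - 1\right)^{2}}.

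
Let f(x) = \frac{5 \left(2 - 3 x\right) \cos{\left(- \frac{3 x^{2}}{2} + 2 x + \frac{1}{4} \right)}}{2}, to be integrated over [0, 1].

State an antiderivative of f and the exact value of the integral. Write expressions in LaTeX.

The substitution u = - \frac{3 x^{2}}{2} + 2 x + \frac{1}{4} works: f is exactly (dF/du)*(du/dx) for that inner function.
F(x) = \frac{5 \sin{\left(- \frac{3 x^{2}}{2} + 2 x + \frac{1}{4} \right)}}{2} is an antiderivative of f.
Check: d/dx[\frac{5 \sin{\left(- \frac{3 x^{2}}{2} + 2 x + \frac{1}{4} \right)}}{2}] = - \frac{15 x \cos{\left(- \frac{3 x^{2}}{2} + 2 x + \frac{1}{4} \right)}}{2} + 5 \cos{\left(- \frac{3 x^{2}}{2} + 2 x + \frac{1}{4} \right)}, which equals f(x).
F(1) = \frac{5 \sin{\left(\frac{3}{4} \right)}}{2}; F(0) = \frac{5 \sin{\left(\frac{1}{4} \right)}}{2}.
Integral = F(1) - F(0) = - \frac{5 \sin{\left(\frac{1}{4} \right)}}{2} + \frac{5 \sin{\left(\frac{3}{4} \right)}}{2}.

Antiderivative: F(x) = \frac{5 \sin{\left(- \frac{3 x^{2}}{2} + 2 x + \frac{1}{4} \right)}}{2}; value = - \frac{5 \sin{\left(\frac{1}{4} \right)}}{2} + \frac{5 \sin{\left(\frac{3}{4} \right)}}{2}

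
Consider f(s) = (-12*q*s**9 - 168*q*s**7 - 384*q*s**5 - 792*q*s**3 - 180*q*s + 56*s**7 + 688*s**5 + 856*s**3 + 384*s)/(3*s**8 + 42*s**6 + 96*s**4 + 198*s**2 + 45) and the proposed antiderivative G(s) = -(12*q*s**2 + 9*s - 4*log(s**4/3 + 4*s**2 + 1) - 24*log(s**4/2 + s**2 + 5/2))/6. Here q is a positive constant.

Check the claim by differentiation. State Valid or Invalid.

Invalid: d/ds[G] - f = -3/2, which is not 0.

d/ds[G] = (-24*q*s**9 - 336*q*s**7 - 768*q*s**5 - 1584*q*s**3 - 360*q*s - 9*s**8 + 112*s**7 - 126*s**6 + 1376*s**5 - 288*s**4 + 1712*s**3 - 594*s**2 + 768*s - 135)/(6*s**8 + 84*s**6 + 192*s**4 + 396*s**2 + 90)
d/ds[G] - f(s) = -3/2 != 0.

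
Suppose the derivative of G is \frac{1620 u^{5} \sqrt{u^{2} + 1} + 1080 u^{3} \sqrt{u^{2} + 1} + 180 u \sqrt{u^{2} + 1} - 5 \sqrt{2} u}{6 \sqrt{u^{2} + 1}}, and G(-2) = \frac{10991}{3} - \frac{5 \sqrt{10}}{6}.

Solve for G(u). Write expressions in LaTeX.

G(u) = 45 u^{6} + 45 u^{4} + 15 u^{2} - \frac{5 \sqrt{2} \sqrt{u^{2} + 1}}{6} + \frac{11}{3}

Any candidate G(u) must reproduce the stated G'(u) exactly.
A general antiderivative is - \frac{5 \left(- 3 u^{2} - 1\right)^{3}}{3} - \frac{5 \sqrt{\frac{u^{2}}{2} + \frac{1}{2}}}{3} + C.
The condition gives C = \frac{10991}{3} - \frac{5 \sqrt{10}}{6} - (\frac{10985}{3} - \frac{5 \sqrt{10}}{6}) = 2.
So G(u) = 45 u^{6} + 45 u^{4} + 15 u^{2} - \frac{5 \sqrt{2} \sqrt{u^{2} + 1}}{6} + \frac{11}{3}.
Check: d/du[45 u^{6} + 45 u^{4} + 15 u^{2} - \frac{5 \sqrt{2} \sqrt{u^{2} + 1}}{6} + \frac{11}{3}] = \frac{1620 u^{5} \sqrt{u^{2} + 1} + 1080 u^{3} \sqrt{u^{2} + 1} + 180 u \sqrt{u^{2} + 1} - 5 \sqrt{2} u}{6 \sqrt{u^{2} + 1}} = G'(u).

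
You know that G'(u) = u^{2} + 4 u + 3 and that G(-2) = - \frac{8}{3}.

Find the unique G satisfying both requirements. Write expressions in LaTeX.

G(u) = \frac{u^{3}}{3} + 2 u^{2} + 3 u - 2

The integrand splits into summands that can be handled one at a time.
A general antiderivative is \frac{u^{3}}{3} + 2 u^{2} + 3 u - 1 + C.
The condition gives C = - \frac{8}{3} - (- \frac{5}{3}) = -1.
So G(u) = \frac{u^{3}}{3} + 2 u^{2} + 3 u - 2.
Check: d/du[\frac{u^{3}}{3} + 2 u^{2} + 3 u - 2] = u^{2} + 4 u + 3 = G'(u).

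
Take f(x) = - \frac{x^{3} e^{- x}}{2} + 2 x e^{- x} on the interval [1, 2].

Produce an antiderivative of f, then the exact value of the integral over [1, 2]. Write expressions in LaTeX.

f has the shape u'v + uv' for u = \frac{x^{3}}{2} + \frac{3 x^{2}}{2} + x + 1 and v = e^{- x} — it is the derivative of the product u*v.
F(x) = \frac{\left(x^{3} + 3 x^{2} + 2 x + 2\right) e^{- x}}{2} is an antiderivative of f.
Check: d/dx[\frac{\left(x^{3} + 3 x^{2} + 2 x + 2\right) e^{- x}}{2}] = \frac{\left(- x^{3} + 4 x\right) e^{- x}}{2}, which equals f(x).
F(2) = \frac{13}{e^{2}}; F(1) = \frac{4}{e}.
Integral = F(2) - F(1) = - \frac{4}{e} + \frac{13}{e^{2}}.

Antiderivative: F(x) = \frac{\left(x^{3} + 3 x^{2} + 2 x + 2\right) e^{- x}}{2}; value = - \frac{4}{e} + \frac{13}{e^{2}}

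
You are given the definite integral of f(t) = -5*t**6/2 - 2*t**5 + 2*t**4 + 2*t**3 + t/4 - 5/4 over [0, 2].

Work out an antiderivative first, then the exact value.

Antiderivative: F(t) = -5*t**7/14 - t**6/3 + 2*t**5/5 + t**4/2 + t**2/8 - 5*t/4; value = -5066/105

Integrate term by term and add the pieces.
F(t) = -5*t**7/14 - t**6/3 + 2*t**5/5 + t**4/2 + t**2/8 - 5*t/4 is an antiderivative of f.
Check: d/dt[-5*t**7/14 - t**6/3 + 2*t**5/5 + t**4/2 + t**2/8 - 5*t/4] = -5*t**6/2 - 2*t**5 + 2*t**4 + 2*t**3 + t/4 - 5/4 = f(t).
F(2) = -5066/105; F(0) = 0.
Integral = F(2) - F(0) = -5066/105.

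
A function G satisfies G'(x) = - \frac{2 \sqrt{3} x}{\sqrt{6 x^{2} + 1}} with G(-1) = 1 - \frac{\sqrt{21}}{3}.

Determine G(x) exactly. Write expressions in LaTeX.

G(x) = - \frac{\sqrt{3} \sqrt{6 x^{2} + 1} - 3}{3}

The substitution u = 2 x^{2} + \frac{1}{3} works: G'(x) is exactly (dG/du)*(du/dx) for that inner function.
A general antiderivative is - \sqrt{2 x^{2} + \frac{1}{3}} + C.
The condition gives C = 1 - \frac{\sqrt{21}}{3} - (- \frac{\sqrt{21}}{3}) = 1.
So G(x) = - \frac{\sqrt{3} \sqrt{6 x^{2} + 1} - 3}{3}.
Check: d/dx[- \frac{\sqrt{3} \sqrt{6 x^{2} + 1} - 3}{3}] = - \frac{2 \sqrt{3} x}{\sqrt{6 x^{2} + 1}} = G'(x).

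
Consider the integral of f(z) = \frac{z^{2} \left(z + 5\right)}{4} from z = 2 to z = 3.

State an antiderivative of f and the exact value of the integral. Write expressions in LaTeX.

Antiderivative: F(z) = \frac{z^{3} \left(3 z + 20\right)}{48}; value = \frac{575}{48}

An antiderivative F(z) passes only if d/dz[F] lands on f(z) exactly.
F(z) = \frac{z^{3} \left(3 z + 20\right)}{48} is an antiderivative of f.
Check: d/dz[\frac{z^{3} \left(3 z + 20\right)}{48}] = \frac{z^{3}}{4} + \frac{5 z^{2}}{4}, which equals f(z).
F(3) = \frac{261}{16}; F(2) = \frac{13}{3}.
Integral = F(3) - F(2) = \frac{575}{48}.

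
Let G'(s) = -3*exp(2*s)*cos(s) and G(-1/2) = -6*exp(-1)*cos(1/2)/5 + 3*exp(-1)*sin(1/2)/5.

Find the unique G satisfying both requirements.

G(s) = -3*(sin(s) + 2*cos(s))*exp(2*s)/5

Whatever form G(s) takes, its d/ds must return the stated G'(s).
A general antiderivative is -3*exp(2*s)*sin(s)/5 - 6*exp(2*s)*cos(s)/5 + C.
The condition gives C = -6*exp(-1)*cos(1/2)/5 + 3*exp(-1)*sin(1/2)/5 - (-6*exp(-1)*cos(1/2)/5 + 3*exp(-1)*sin(1/2)/5) = 0.
So G(s) = -3*(sin(s) + 2*cos(s))*exp(2*s)/5.
Check: d/ds[-3*(sin(s) + 2*cos(s))*exp(2*s)/5] = -3*exp(2*s)*cos(s) = G'(s).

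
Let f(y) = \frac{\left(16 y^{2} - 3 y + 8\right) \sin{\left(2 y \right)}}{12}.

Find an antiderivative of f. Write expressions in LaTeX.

An antiderivative is F(y) = - \frac{32 y^{2} \cos{\left(2 y \right)} - 32 y \sin{\left(2 y \right)} - 6 y \cos{\left(2 y \right)} + 3 \sin{\left(2 y \right)}}{48}.

Differentiate the proposed F(y) back; it has to land on f(y) exactly.
Check: d/dy[- \frac{32 y^{2} \cos{\left(2 y \right)} - 32 y \sin{\left(2 y \right)} - 6 y \cos{\left(2 y \right)} + 3 \sin{\left(2 y \right)}}{48}] = \frac{4 y^{2} \sin{\left(2 y \right)}}{3} - \frac{y \sin{\left(2 y \right)}}{4} + \frac{2 \sin{\left(2 y \right)}}{3}, which equals f(y).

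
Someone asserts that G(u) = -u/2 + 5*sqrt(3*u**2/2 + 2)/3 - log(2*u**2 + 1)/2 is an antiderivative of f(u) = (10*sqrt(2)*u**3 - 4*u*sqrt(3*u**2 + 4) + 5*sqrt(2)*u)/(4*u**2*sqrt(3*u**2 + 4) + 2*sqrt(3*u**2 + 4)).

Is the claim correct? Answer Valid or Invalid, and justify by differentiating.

Invalid: d/du[G] - f = -1/2, which is not 0.

d/du[G] = (10*sqrt(2)*u**3 - 2*u**2*sqrt(3*u**2 + 4) - 4*u*sqrt(3*u**2 + 4) + 5*sqrt(2)*u - sqrt(3*u**2 + 4))/(4*u**2*sqrt(3*u**2 + 4) + 2*sqrt(3*u**2 + 4))
d/du[G] - f(u) = -1/2 != 0.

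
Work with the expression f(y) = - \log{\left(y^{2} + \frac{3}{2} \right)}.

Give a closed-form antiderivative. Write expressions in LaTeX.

An antiderivative is F(y) = - y \log{\left(y^{2} + \frac{3}{2} \right)} + 2 y - \sqrt{6} \operatorname{atan}{\left(\frac{\sqrt{6} y}{3} \right)}.

Recover f(y) by differentiating a candidate F(y); any mismatch rules it out.
Check: d/dy[- y \log{\left(y^{2} + \frac{3}{2} \right)} + 2 y - \sqrt{6} \operatorname{atan}{\left(\frac{\sqrt{6} y}{3} \right)}] = - \log{\left(y^{2} + \frac{3}{2} \right)} = f(y).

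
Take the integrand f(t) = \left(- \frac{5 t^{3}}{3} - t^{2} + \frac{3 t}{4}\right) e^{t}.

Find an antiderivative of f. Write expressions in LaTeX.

Recognize the product-rule pattern: f = u'v + uv' with u = - \frac{5 t^{3}}{3} + 4 t^{2} - \frac{29 t}{4} + \frac{29}{4}, v = e^{t}, so integration by parts undoes it.
Check: d/dt[- \frac{\left(20 t^{3} - 48 t^{2} + 87 t - 87\right) e^{t}}{12}] = - \frac{5 t^{3} e^{t}}{3} - t^{2} e^{t} + \frac{3 t e^{t}}{4}, which equals f(t).

An antiderivative is F(t) = - \frac{\left(20 t^{3} - 48 t^{2} + 87 t - 87\right) e^{t}}{12}.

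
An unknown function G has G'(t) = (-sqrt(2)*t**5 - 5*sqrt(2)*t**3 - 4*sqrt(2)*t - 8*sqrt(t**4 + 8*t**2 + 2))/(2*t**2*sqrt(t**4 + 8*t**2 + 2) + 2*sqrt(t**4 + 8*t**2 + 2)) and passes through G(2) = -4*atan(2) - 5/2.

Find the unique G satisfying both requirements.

Recover the given G'(t) by differentiating a candidate G(t); any mismatch rules it out.
A general antiderivative is -sqrt(t**4/2 + 4*t**2 + 1)/2 - 4*atan(t) + C.
The condition gives C = -4*atan(2) - 5/2 - (-4*atan(2) - 5/2) = 0.
So G(t) = (-sqrt(2)*sqrt(t**4 + 8*t**2 + 2) - 16*atan(t))/4.
Check: d/dt[(-sqrt(2)*sqrt(t**4 + 8*t**2 + 2) - 16*atan(t))/4] = (-sqrt(2)*t**5 - 5*sqrt(2)*t**3 - 4*sqrt(2)*t - 8*sqrt(t**4 + 8*t**2 + 2))/(2*t**2*sqrt(t**4 + 8*t**2 + 2) + 2*sqrt(t**4 + 8*t**2 + 2)) = G'(t).

G(t) = (-sqrt(2)*sqrt(t**4 + 8*t**2 + 2) - 16*atan(t))/4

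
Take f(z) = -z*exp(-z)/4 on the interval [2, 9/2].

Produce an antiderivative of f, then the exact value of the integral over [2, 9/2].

Antiderivative: F(z) = z*exp(-z)/4 + exp(-z)/4; value = -3*exp(-2)/4 + 11*exp(-9/2)/8

f has the shape u'v + uv' for u = z/4 + 1/4 and v = exp(-z) — it is the derivative of the product u*v.
F(z) = z*exp(-z)/4 + exp(-z)/4 is an antiderivative of f.
Check: d/dz[z*exp(-z)/4 + exp(-z)/4] = -z*exp(-z)/4 = f(z).
F(9/2) = 11*exp(-9/2)/8; F(2) = 3*exp(-2)/4.
Integral = F(9/2) - F(2) = -3*exp(-2)/4 + 11*exp(-9/2)/8.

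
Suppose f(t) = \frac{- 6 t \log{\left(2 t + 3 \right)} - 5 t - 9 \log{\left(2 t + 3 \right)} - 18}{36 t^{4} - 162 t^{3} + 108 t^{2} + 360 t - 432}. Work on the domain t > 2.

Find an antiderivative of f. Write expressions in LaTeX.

A candidate is checked by its d/dt: the result must match f(t).
Check: d/dt[\frac{3 \log{\left(2 t + 3 \right)} + 4}{36 t^{2} - 144 t + 144}] = \frac{- 6 t \log{\left(2 t + 3 \right)} - 5 t - 9 \log{\left(2 t + 3 \right)} - 18}{36 t^{4} - 162 t^{3} + 108 t^{2} + 360 t - 432} = f(t).

An antiderivative is F(t) = \frac{3 \log{\left(2 t + 3 \right)} + 4}{36 t^{2} - 144 t + 144}.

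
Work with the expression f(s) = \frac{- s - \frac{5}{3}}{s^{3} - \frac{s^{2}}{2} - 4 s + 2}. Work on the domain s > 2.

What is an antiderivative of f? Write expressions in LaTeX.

An antiderivative is F(s) = - \frac{11 \log{\left(s - 2 \right)}}{18} + \frac{26 \log{\left(s - \frac{1}{2} \right)}}{45} + \frac{\log{\left(s + 2 \right)}}{30}.

Factor the denominator (3 \left(s - 2\right) \left(s + 2\right) \left(2 s - 1\right)) and decompose: f = \frac{52}{45 \left(2 s - 1\right)} + \frac{1}{30 \left(s + 2\right)} - \frac{11}{18 \left(s - 2\right)}; each piece integrates to a log, atan, or power term.
Check: d/ds[- \frac{11 \log{\left(s - 2 \right)}}{18} + \frac{26 \log{\left(s - \frac{1}{2} \right)}}{45} + \frac{\log{\left(s + 2 \right)}}{30}] = \frac{- 6 s - 10}{6 s^{3} - 3 s^{2} - 24 s + 12}, which equals f(s).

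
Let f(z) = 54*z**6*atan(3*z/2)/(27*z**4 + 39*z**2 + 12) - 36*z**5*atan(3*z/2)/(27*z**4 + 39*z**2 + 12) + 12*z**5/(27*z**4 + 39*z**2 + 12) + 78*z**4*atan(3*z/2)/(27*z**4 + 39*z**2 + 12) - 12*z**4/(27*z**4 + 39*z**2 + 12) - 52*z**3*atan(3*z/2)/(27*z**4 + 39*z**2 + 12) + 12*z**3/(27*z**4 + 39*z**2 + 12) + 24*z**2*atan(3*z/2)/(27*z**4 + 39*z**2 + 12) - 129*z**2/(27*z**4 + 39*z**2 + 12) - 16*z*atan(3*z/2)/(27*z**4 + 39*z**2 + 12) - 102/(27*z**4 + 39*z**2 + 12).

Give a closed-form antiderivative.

Integrate term by term and add the pieces.
Check: d/dz[(2*z**3/3 - 2*z**2/3 - 5)*atan(3*z/2) - atan(z)] = (54*z**6*atan(3*z/2) - 36*z**5*atan(3*z/2) + 12*z**5 + 78*z**4*atan(3*z/2) - 12*z**4 - 52*z**3*atan(3*z/2) + 12*z**3 + 24*z**2*atan(3*z/2) - 129*z**2 - 16*z*atan(3*z/2) - 102)/(27*z**4 + 39*z**2 + 12), which equals f(z).

An antiderivative is F(z) = (2*z**3/3 - 2*z**2/3 - 5)*atan(3*z/2) - atan(z).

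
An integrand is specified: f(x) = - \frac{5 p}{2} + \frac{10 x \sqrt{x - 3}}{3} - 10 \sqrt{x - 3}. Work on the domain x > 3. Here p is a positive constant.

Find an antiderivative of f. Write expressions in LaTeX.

The integrand splits into summands that can be handled one at a time.
Check: d/dx[\frac{- 15 p x + 8 x^{2} \sqrt{x - 3} - 48 x \sqrt{x - 3} + 72 \sqrt{x - 3}}{6}] = \frac{- 15 p \sqrt{x - 3} + 20 x^{2} - 120 x + 180}{6 \sqrt{x - 3}}, which equals f(x).

An antiderivative is F(x) = \frac{- 15 p x + 8 x^{2} \sqrt{x - 3} - 48 x \sqrt{x - 3} + 72 \sqrt{x - 3}}{6}.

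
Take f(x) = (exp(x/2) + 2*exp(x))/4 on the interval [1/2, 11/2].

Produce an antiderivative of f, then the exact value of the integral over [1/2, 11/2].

Antiderivative: F(x) = (exp(x/2) + exp(x))/2; value = -exp(1/2)/2 - exp(1/4)/2 + exp(11/4)/2 + exp(11/2)/2

For F(x) to be correct the identity F'(x) - f(x) = 0 must hold.
F(x) = (exp(x/2) + exp(x))/2 is an antiderivative of f.
Check: d/dx[(exp(x/2) + exp(x))/2] = exp(x/2)/4 + exp(x)/2, which equals f(x).
F(11/2) = exp(11/4)/2 + exp(11/2)/2; F(1/2) = exp(1/4)/2 + exp(1/2)/2.
Integral = F(11/2) - F(1/2) = -exp(1/2)/2 - exp(1/4)/2 + exp(11/4)/2 + exp(11/2)/2.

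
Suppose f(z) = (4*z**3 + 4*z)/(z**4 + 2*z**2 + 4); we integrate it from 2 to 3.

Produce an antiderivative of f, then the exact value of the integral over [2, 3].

Antiderivative: F(z) = log(z**4/2 + z**2 + 2); value = -log(14) + log(103/2)

f matches the chain-rule pattern g'(h)*h' with inner function h(z) = z**4/2 + z**2 + 2; substituting u = h(z) collapses the integral.
F(z) = log(z**4/2 + z**2 + 2) is an antiderivative of f.
Check: d/dz[log(z**4/2 + z**2 + 2)] = (4*z**3 + 4*z)/(z**4 + 2*z**2 + 4) = f(z).
F(3) = log(103/2); F(2) = log(14).
Integral = F(3) - F(2) = -log(14) + log(103/2).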